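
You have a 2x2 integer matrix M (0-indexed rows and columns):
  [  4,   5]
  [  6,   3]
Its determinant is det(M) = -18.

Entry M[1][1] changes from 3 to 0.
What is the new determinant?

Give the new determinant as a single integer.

Answer: -30

Derivation:
det is linear in row 1: changing M[1][1] by delta changes det by delta * cofactor(1,1).
Cofactor C_11 = (-1)^(1+1) * minor(1,1) = 4
Entry delta = 0 - 3 = -3
Det delta = -3 * 4 = -12
New det = -18 + -12 = -30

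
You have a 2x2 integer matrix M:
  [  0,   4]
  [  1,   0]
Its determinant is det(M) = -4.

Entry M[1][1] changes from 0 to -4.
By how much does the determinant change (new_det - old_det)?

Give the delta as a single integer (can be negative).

Answer: 0

Derivation:
Cofactor C_11 = 0
Entry delta = -4 - 0 = -4
Det delta = entry_delta * cofactor = -4 * 0 = 0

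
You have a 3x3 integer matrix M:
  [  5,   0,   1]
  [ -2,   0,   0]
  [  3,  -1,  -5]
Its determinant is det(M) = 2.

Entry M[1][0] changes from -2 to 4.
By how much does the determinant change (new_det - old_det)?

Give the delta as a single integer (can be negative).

Answer: -6

Derivation:
Cofactor C_10 = -1
Entry delta = 4 - -2 = 6
Det delta = entry_delta * cofactor = 6 * -1 = -6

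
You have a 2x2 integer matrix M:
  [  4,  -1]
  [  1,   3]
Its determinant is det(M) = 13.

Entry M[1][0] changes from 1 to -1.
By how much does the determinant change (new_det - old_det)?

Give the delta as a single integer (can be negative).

Cofactor C_10 = 1
Entry delta = -1 - 1 = -2
Det delta = entry_delta * cofactor = -2 * 1 = -2

Answer: -2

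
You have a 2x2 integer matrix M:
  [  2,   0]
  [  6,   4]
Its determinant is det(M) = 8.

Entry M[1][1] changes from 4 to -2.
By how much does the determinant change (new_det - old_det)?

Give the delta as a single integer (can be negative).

Cofactor C_11 = 2
Entry delta = -2 - 4 = -6
Det delta = entry_delta * cofactor = -6 * 2 = -12

Answer: -12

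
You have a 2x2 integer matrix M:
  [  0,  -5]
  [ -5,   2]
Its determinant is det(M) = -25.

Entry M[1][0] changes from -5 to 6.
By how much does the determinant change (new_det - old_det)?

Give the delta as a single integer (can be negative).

Answer: 55

Derivation:
Cofactor C_10 = 5
Entry delta = 6 - -5 = 11
Det delta = entry_delta * cofactor = 11 * 5 = 55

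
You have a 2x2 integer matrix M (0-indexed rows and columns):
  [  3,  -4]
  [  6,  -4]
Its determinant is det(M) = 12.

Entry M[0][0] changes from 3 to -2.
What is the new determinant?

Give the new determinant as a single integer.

Answer: 32

Derivation:
det is linear in row 0: changing M[0][0] by delta changes det by delta * cofactor(0,0).
Cofactor C_00 = (-1)^(0+0) * minor(0,0) = -4
Entry delta = -2 - 3 = -5
Det delta = -5 * -4 = 20
New det = 12 + 20 = 32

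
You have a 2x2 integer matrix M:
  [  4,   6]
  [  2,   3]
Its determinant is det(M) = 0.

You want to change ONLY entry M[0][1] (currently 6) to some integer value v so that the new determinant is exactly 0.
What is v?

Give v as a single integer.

Answer: 6

Derivation:
det is linear in entry M[0][1]: det = old_det + (v - 6) * C_01
Cofactor C_01 = -2
Want det = 0: 0 + (v - 6) * -2 = 0
  (v - 6) = 0 / -2 = 0
  v = 6 + (0) = 6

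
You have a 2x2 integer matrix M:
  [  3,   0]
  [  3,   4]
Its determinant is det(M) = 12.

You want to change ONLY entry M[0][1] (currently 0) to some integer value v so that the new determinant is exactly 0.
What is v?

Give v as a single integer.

Answer: 4

Derivation:
det is linear in entry M[0][1]: det = old_det + (v - 0) * C_01
Cofactor C_01 = -3
Want det = 0: 12 + (v - 0) * -3 = 0
  (v - 0) = -12 / -3 = 4
  v = 0 + (4) = 4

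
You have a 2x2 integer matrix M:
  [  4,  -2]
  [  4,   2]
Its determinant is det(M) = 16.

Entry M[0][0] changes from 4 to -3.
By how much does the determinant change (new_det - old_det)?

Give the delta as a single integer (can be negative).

Answer: -14

Derivation:
Cofactor C_00 = 2
Entry delta = -3 - 4 = -7
Det delta = entry_delta * cofactor = -7 * 2 = -14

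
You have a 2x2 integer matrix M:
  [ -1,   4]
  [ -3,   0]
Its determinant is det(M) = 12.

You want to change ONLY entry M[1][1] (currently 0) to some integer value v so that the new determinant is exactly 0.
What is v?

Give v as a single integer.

Answer: 12

Derivation:
det is linear in entry M[1][1]: det = old_det + (v - 0) * C_11
Cofactor C_11 = -1
Want det = 0: 12 + (v - 0) * -1 = 0
  (v - 0) = -12 / -1 = 12
  v = 0 + (12) = 12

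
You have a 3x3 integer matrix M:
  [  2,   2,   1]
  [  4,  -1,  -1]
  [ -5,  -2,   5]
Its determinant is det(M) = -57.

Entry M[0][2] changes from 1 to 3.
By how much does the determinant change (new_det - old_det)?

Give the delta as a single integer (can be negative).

Cofactor C_02 = -13
Entry delta = 3 - 1 = 2
Det delta = entry_delta * cofactor = 2 * -13 = -26

Answer: -26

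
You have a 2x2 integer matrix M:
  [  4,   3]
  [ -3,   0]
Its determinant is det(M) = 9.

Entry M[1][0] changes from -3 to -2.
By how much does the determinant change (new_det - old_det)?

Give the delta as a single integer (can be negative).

Cofactor C_10 = -3
Entry delta = -2 - -3 = 1
Det delta = entry_delta * cofactor = 1 * -3 = -3

Answer: -3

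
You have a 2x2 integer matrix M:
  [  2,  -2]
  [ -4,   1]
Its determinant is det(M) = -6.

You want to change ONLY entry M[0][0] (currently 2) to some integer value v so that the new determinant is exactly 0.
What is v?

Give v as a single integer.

Answer: 8

Derivation:
det is linear in entry M[0][0]: det = old_det + (v - 2) * C_00
Cofactor C_00 = 1
Want det = 0: -6 + (v - 2) * 1 = 0
  (v - 2) = 6 / 1 = 6
  v = 2 + (6) = 8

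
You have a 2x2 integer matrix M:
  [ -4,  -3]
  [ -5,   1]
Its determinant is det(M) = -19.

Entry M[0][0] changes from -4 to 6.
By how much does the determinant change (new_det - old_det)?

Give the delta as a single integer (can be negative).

Answer: 10

Derivation:
Cofactor C_00 = 1
Entry delta = 6 - -4 = 10
Det delta = entry_delta * cofactor = 10 * 1 = 10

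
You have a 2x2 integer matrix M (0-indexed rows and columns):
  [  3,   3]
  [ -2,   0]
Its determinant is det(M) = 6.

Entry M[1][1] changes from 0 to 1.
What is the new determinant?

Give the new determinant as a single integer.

det is linear in row 1: changing M[1][1] by delta changes det by delta * cofactor(1,1).
Cofactor C_11 = (-1)^(1+1) * minor(1,1) = 3
Entry delta = 1 - 0 = 1
Det delta = 1 * 3 = 3
New det = 6 + 3 = 9

Answer: 9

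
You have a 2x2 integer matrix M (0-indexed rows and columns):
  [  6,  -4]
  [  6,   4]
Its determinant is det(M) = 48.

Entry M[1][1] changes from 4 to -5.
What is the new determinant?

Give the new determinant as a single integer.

Answer: -6

Derivation:
det is linear in row 1: changing M[1][1] by delta changes det by delta * cofactor(1,1).
Cofactor C_11 = (-1)^(1+1) * minor(1,1) = 6
Entry delta = -5 - 4 = -9
Det delta = -9 * 6 = -54
New det = 48 + -54 = -6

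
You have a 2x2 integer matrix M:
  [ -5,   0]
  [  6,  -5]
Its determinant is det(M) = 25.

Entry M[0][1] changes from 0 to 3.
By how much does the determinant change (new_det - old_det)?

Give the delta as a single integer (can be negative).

Cofactor C_01 = -6
Entry delta = 3 - 0 = 3
Det delta = entry_delta * cofactor = 3 * -6 = -18

Answer: -18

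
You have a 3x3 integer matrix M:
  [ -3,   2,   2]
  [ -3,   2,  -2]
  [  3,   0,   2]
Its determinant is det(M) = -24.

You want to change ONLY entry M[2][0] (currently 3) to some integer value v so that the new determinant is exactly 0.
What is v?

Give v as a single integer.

Answer: 0

Derivation:
det is linear in entry M[2][0]: det = old_det + (v - 3) * C_20
Cofactor C_20 = -8
Want det = 0: -24 + (v - 3) * -8 = 0
  (v - 3) = 24 / -8 = -3
  v = 3 + (-3) = 0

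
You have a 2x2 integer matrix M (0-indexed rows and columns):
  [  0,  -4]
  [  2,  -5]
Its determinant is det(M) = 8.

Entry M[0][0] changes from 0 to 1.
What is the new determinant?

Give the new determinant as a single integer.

det is linear in row 0: changing M[0][0] by delta changes det by delta * cofactor(0,0).
Cofactor C_00 = (-1)^(0+0) * minor(0,0) = -5
Entry delta = 1 - 0 = 1
Det delta = 1 * -5 = -5
New det = 8 + -5 = 3

Answer: 3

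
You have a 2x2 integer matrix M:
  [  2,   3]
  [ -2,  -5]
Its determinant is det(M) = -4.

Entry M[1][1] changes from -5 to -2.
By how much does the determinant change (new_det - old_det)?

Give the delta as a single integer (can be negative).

Cofactor C_11 = 2
Entry delta = -2 - -5 = 3
Det delta = entry_delta * cofactor = 3 * 2 = 6

Answer: 6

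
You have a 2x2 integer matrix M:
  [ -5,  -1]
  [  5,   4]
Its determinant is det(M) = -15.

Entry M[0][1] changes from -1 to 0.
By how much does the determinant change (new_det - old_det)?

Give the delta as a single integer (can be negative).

Cofactor C_01 = -5
Entry delta = 0 - -1 = 1
Det delta = entry_delta * cofactor = 1 * -5 = -5

Answer: -5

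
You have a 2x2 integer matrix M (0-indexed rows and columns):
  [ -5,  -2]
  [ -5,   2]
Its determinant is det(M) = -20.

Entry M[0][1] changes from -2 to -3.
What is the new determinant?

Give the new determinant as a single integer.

det is linear in row 0: changing M[0][1] by delta changes det by delta * cofactor(0,1).
Cofactor C_01 = (-1)^(0+1) * minor(0,1) = 5
Entry delta = -3 - -2 = -1
Det delta = -1 * 5 = -5
New det = -20 + -5 = -25

Answer: -25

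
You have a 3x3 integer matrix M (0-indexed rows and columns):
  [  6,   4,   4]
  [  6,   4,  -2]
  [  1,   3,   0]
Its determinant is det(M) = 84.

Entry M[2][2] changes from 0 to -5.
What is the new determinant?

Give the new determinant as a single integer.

det is linear in row 2: changing M[2][2] by delta changes det by delta * cofactor(2,2).
Cofactor C_22 = (-1)^(2+2) * minor(2,2) = 0
Entry delta = -5 - 0 = -5
Det delta = -5 * 0 = 0
New det = 84 + 0 = 84

Answer: 84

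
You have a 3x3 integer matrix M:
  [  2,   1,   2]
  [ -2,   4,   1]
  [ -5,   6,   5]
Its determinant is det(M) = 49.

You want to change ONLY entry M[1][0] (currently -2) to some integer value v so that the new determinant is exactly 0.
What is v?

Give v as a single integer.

Answer: -9

Derivation:
det is linear in entry M[1][0]: det = old_det + (v - -2) * C_10
Cofactor C_10 = 7
Want det = 0: 49 + (v - -2) * 7 = 0
  (v - -2) = -49 / 7 = -7
  v = -2 + (-7) = -9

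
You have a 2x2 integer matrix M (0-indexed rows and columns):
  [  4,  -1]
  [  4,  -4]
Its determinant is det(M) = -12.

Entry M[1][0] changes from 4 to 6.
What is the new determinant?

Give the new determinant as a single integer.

det is linear in row 1: changing M[1][0] by delta changes det by delta * cofactor(1,0).
Cofactor C_10 = (-1)^(1+0) * minor(1,0) = 1
Entry delta = 6 - 4 = 2
Det delta = 2 * 1 = 2
New det = -12 + 2 = -10

Answer: -10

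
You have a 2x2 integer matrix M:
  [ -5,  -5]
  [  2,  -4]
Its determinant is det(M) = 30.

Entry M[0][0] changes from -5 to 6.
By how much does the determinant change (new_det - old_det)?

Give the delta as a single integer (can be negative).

Answer: -44

Derivation:
Cofactor C_00 = -4
Entry delta = 6 - -5 = 11
Det delta = entry_delta * cofactor = 11 * -4 = -44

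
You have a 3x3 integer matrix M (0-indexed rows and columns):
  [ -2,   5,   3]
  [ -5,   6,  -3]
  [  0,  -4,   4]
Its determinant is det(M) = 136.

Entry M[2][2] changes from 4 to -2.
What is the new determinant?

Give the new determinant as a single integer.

det is linear in row 2: changing M[2][2] by delta changes det by delta * cofactor(2,2).
Cofactor C_22 = (-1)^(2+2) * minor(2,2) = 13
Entry delta = -2 - 4 = -6
Det delta = -6 * 13 = -78
New det = 136 + -78 = 58

Answer: 58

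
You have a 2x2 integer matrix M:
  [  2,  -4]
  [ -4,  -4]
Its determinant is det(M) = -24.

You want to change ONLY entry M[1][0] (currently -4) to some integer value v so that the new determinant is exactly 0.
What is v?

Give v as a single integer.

Answer: 2

Derivation:
det is linear in entry M[1][0]: det = old_det + (v - -4) * C_10
Cofactor C_10 = 4
Want det = 0: -24 + (v - -4) * 4 = 0
  (v - -4) = 24 / 4 = 6
  v = -4 + (6) = 2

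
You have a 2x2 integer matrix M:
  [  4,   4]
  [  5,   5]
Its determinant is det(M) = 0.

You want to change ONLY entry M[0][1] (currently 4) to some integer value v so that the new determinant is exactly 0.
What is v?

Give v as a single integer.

det is linear in entry M[0][1]: det = old_det + (v - 4) * C_01
Cofactor C_01 = -5
Want det = 0: 0 + (v - 4) * -5 = 0
  (v - 4) = 0 / -5 = 0
  v = 4 + (0) = 4

Answer: 4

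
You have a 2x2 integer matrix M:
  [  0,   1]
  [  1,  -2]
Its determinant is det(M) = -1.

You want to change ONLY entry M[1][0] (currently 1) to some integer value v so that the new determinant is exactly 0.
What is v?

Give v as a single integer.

Answer: 0

Derivation:
det is linear in entry M[1][0]: det = old_det + (v - 1) * C_10
Cofactor C_10 = -1
Want det = 0: -1 + (v - 1) * -1 = 0
  (v - 1) = 1 / -1 = -1
  v = 1 + (-1) = 0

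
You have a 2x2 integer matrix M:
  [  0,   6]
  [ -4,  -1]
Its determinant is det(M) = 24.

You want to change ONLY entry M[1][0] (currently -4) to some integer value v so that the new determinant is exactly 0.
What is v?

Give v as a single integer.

Answer: 0

Derivation:
det is linear in entry M[1][0]: det = old_det + (v - -4) * C_10
Cofactor C_10 = -6
Want det = 0: 24 + (v - -4) * -6 = 0
  (v - -4) = -24 / -6 = 4
  v = -4 + (4) = 0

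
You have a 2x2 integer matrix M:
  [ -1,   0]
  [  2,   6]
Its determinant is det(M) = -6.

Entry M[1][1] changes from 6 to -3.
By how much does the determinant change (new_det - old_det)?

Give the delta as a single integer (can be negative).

Answer: 9

Derivation:
Cofactor C_11 = -1
Entry delta = -3 - 6 = -9
Det delta = entry_delta * cofactor = -9 * -1 = 9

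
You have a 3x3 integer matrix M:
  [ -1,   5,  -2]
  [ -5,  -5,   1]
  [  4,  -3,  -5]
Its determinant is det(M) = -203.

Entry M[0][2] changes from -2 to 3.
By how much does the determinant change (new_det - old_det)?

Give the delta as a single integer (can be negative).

Cofactor C_02 = 35
Entry delta = 3 - -2 = 5
Det delta = entry_delta * cofactor = 5 * 35 = 175

Answer: 175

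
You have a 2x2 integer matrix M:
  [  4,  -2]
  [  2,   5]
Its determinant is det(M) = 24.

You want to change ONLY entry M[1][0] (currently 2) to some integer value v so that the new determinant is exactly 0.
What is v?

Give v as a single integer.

Answer: -10

Derivation:
det is linear in entry M[1][0]: det = old_det + (v - 2) * C_10
Cofactor C_10 = 2
Want det = 0: 24 + (v - 2) * 2 = 0
  (v - 2) = -24 / 2 = -12
  v = 2 + (-12) = -10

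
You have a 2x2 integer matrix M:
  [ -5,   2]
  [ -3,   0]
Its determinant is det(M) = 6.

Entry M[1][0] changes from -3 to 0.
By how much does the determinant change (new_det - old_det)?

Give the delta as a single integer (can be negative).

Cofactor C_10 = -2
Entry delta = 0 - -3 = 3
Det delta = entry_delta * cofactor = 3 * -2 = -6

Answer: -6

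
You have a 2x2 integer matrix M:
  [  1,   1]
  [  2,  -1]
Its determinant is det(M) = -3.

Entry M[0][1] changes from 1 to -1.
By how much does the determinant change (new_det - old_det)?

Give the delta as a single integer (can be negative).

Answer: 4

Derivation:
Cofactor C_01 = -2
Entry delta = -1 - 1 = -2
Det delta = entry_delta * cofactor = -2 * -2 = 4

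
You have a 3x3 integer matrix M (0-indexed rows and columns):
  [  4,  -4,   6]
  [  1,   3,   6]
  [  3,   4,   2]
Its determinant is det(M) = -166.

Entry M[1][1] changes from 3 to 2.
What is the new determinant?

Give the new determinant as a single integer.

Answer: -156

Derivation:
det is linear in row 1: changing M[1][1] by delta changes det by delta * cofactor(1,1).
Cofactor C_11 = (-1)^(1+1) * minor(1,1) = -10
Entry delta = 2 - 3 = -1
Det delta = -1 * -10 = 10
New det = -166 + 10 = -156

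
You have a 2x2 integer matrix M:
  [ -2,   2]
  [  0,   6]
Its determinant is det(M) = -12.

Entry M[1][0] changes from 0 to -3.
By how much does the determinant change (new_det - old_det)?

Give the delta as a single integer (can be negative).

Cofactor C_10 = -2
Entry delta = -3 - 0 = -3
Det delta = entry_delta * cofactor = -3 * -2 = 6

Answer: 6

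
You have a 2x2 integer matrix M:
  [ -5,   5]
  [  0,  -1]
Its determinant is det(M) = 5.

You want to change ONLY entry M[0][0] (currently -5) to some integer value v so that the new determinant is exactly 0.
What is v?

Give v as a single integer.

Answer: 0

Derivation:
det is linear in entry M[0][0]: det = old_det + (v - -5) * C_00
Cofactor C_00 = -1
Want det = 0: 5 + (v - -5) * -1 = 0
  (v - -5) = -5 / -1 = 5
  v = -5 + (5) = 0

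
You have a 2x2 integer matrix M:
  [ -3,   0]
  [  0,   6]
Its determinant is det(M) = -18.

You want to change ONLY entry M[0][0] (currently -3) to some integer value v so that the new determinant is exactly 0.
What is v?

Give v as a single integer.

det is linear in entry M[0][0]: det = old_det + (v - -3) * C_00
Cofactor C_00 = 6
Want det = 0: -18 + (v - -3) * 6 = 0
  (v - -3) = 18 / 6 = 3
  v = -3 + (3) = 0

Answer: 0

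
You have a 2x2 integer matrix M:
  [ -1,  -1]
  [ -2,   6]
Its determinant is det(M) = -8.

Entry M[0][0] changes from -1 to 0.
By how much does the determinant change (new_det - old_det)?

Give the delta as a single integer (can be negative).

Answer: 6

Derivation:
Cofactor C_00 = 6
Entry delta = 0 - -1 = 1
Det delta = entry_delta * cofactor = 1 * 6 = 6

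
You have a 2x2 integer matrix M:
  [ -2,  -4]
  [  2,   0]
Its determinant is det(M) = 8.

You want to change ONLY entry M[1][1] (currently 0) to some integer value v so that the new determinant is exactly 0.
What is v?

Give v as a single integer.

det is linear in entry M[1][1]: det = old_det + (v - 0) * C_11
Cofactor C_11 = -2
Want det = 0: 8 + (v - 0) * -2 = 0
  (v - 0) = -8 / -2 = 4
  v = 0 + (4) = 4

Answer: 4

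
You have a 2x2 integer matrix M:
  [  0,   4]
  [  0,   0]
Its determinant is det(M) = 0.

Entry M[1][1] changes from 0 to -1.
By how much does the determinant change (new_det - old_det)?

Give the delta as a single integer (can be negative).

Cofactor C_11 = 0
Entry delta = -1 - 0 = -1
Det delta = entry_delta * cofactor = -1 * 0 = 0

Answer: 0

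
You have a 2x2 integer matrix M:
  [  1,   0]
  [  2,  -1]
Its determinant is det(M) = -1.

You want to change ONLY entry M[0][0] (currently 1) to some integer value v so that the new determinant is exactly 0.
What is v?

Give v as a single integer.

det is linear in entry M[0][0]: det = old_det + (v - 1) * C_00
Cofactor C_00 = -1
Want det = 0: -1 + (v - 1) * -1 = 0
  (v - 1) = 1 / -1 = -1
  v = 1 + (-1) = 0

Answer: 0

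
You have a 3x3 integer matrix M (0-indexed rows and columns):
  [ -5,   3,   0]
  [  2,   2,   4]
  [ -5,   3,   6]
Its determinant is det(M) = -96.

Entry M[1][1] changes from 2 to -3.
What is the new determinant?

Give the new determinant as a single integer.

Answer: 54

Derivation:
det is linear in row 1: changing M[1][1] by delta changes det by delta * cofactor(1,1).
Cofactor C_11 = (-1)^(1+1) * minor(1,1) = -30
Entry delta = -3 - 2 = -5
Det delta = -5 * -30 = 150
New det = -96 + 150 = 54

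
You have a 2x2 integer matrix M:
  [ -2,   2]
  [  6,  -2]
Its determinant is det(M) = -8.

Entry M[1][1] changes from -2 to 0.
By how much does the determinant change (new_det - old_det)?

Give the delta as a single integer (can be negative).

Cofactor C_11 = -2
Entry delta = 0 - -2 = 2
Det delta = entry_delta * cofactor = 2 * -2 = -4

Answer: -4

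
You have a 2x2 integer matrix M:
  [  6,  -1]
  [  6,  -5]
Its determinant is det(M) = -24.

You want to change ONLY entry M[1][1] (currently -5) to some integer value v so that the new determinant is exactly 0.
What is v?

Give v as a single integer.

det is linear in entry M[1][1]: det = old_det + (v - -5) * C_11
Cofactor C_11 = 6
Want det = 0: -24 + (v - -5) * 6 = 0
  (v - -5) = 24 / 6 = 4
  v = -5 + (4) = -1

Answer: -1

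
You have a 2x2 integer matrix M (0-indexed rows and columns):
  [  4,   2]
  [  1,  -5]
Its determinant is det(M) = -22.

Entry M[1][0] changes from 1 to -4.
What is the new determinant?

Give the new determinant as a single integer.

det is linear in row 1: changing M[1][0] by delta changes det by delta * cofactor(1,0).
Cofactor C_10 = (-1)^(1+0) * minor(1,0) = -2
Entry delta = -4 - 1 = -5
Det delta = -5 * -2 = 10
New det = -22 + 10 = -12

Answer: -12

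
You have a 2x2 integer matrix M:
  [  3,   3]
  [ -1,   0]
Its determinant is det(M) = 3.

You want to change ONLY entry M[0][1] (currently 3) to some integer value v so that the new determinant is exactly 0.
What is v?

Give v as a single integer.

Answer: 0

Derivation:
det is linear in entry M[0][1]: det = old_det + (v - 3) * C_01
Cofactor C_01 = 1
Want det = 0: 3 + (v - 3) * 1 = 0
  (v - 3) = -3 / 1 = -3
  v = 3 + (-3) = 0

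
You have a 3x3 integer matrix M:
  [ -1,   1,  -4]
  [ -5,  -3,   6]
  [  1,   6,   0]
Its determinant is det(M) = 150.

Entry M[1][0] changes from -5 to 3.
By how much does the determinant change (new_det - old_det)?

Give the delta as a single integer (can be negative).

Cofactor C_10 = -24
Entry delta = 3 - -5 = 8
Det delta = entry_delta * cofactor = 8 * -24 = -192

Answer: -192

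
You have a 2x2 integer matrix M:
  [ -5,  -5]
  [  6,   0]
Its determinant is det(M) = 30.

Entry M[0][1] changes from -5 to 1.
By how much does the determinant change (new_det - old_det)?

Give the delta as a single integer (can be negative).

Cofactor C_01 = -6
Entry delta = 1 - -5 = 6
Det delta = entry_delta * cofactor = 6 * -6 = -36

Answer: -36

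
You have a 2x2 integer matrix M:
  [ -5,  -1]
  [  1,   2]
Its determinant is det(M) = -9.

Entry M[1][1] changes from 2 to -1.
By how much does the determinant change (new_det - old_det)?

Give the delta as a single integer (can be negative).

Answer: 15

Derivation:
Cofactor C_11 = -5
Entry delta = -1 - 2 = -3
Det delta = entry_delta * cofactor = -3 * -5 = 15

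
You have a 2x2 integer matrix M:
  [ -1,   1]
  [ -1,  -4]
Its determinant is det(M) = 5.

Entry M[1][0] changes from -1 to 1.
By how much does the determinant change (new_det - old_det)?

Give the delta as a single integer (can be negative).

Answer: -2

Derivation:
Cofactor C_10 = -1
Entry delta = 1 - -1 = 2
Det delta = entry_delta * cofactor = 2 * -1 = -2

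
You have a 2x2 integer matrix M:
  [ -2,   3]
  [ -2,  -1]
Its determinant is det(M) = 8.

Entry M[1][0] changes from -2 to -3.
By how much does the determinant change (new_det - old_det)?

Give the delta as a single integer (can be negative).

Cofactor C_10 = -3
Entry delta = -3 - -2 = -1
Det delta = entry_delta * cofactor = -1 * -3 = 3

Answer: 3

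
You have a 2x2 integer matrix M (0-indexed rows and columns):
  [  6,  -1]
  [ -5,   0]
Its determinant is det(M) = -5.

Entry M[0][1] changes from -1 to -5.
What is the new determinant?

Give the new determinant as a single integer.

det is linear in row 0: changing M[0][1] by delta changes det by delta * cofactor(0,1).
Cofactor C_01 = (-1)^(0+1) * minor(0,1) = 5
Entry delta = -5 - -1 = -4
Det delta = -4 * 5 = -20
New det = -5 + -20 = -25

Answer: -25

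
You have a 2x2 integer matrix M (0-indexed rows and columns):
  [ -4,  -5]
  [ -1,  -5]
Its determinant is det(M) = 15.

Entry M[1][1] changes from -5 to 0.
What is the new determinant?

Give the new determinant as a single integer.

det is linear in row 1: changing M[1][1] by delta changes det by delta * cofactor(1,1).
Cofactor C_11 = (-1)^(1+1) * minor(1,1) = -4
Entry delta = 0 - -5 = 5
Det delta = 5 * -4 = -20
New det = 15 + -20 = -5

Answer: -5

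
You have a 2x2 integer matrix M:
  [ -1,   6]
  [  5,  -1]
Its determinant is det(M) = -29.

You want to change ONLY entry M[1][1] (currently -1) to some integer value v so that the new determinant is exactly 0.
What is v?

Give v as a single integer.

Answer: -30

Derivation:
det is linear in entry M[1][1]: det = old_det + (v - -1) * C_11
Cofactor C_11 = -1
Want det = 0: -29 + (v - -1) * -1 = 0
  (v - -1) = 29 / -1 = -29
  v = -1 + (-29) = -30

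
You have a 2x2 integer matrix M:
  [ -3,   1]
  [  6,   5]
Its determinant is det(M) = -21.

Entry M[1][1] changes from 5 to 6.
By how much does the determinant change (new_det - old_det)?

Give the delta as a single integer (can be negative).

Cofactor C_11 = -3
Entry delta = 6 - 5 = 1
Det delta = entry_delta * cofactor = 1 * -3 = -3

Answer: -3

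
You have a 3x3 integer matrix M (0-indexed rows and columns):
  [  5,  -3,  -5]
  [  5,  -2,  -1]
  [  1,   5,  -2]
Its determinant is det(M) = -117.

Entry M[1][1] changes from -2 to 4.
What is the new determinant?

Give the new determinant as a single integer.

det is linear in row 1: changing M[1][1] by delta changes det by delta * cofactor(1,1).
Cofactor C_11 = (-1)^(1+1) * minor(1,1) = -5
Entry delta = 4 - -2 = 6
Det delta = 6 * -5 = -30
New det = -117 + -30 = -147

Answer: -147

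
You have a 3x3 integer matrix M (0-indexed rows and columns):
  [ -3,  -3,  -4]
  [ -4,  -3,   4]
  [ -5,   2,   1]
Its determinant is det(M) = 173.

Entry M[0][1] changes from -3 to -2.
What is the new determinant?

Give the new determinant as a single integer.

det is linear in row 0: changing M[0][1] by delta changes det by delta * cofactor(0,1).
Cofactor C_01 = (-1)^(0+1) * minor(0,1) = -16
Entry delta = -2 - -3 = 1
Det delta = 1 * -16 = -16
New det = 173 + -16 = 157

Answer: 157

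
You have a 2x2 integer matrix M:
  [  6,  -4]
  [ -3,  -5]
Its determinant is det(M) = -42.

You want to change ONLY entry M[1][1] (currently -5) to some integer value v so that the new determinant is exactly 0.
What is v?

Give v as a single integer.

det is linear in entry M[1][1]: det = old_det + (v - -5) * C_11
Cofactor C_11 = 6
Want det = 0: -42 + (v - -5) * 6 = 0
  (v - -5) = 42 / 6 = 7
  v = -5 + (7) = 2

Answer: 2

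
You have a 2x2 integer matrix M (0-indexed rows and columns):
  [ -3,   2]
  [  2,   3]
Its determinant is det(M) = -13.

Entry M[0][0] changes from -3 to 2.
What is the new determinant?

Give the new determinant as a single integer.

det is linear in row 0: changing M[0][0] by delta changes det by delta * cofactor(0,0).
Cofactor C_00 = (-1)^(0+0) * minor(0,0) = 3
Entry delta = 2 - -3 = 5
Det delta = 5 * 3 = 15
New det = -13 + 15 = 2

Answer: 2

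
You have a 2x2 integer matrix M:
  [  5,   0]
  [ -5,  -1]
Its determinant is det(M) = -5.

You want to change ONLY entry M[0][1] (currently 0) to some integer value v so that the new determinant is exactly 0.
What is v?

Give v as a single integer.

Answer: 1

Derivation:
det is linear in entry M[0][1]: det = old_det + (v - 0) * C_01
Cofactor C_01 = 5
Want det = 0: -5 + (v - 0) * 5 = 0
  (v - 0) = 5 / 5 = 1
  v = 0 + (1) = 1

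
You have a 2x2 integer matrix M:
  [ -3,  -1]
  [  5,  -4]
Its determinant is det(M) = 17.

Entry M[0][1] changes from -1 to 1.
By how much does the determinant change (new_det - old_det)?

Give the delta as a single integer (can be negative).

Answer: -10

Derivation:
Cofactor C_01 = -5
Entry delta = 1 - -1 = 2
Det delta = entry_delta * cofactor = 2 * -5 = -10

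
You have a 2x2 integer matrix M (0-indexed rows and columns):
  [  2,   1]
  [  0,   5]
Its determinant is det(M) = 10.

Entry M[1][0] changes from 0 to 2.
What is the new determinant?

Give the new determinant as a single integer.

Answer: 8

Derivation:
det is linear in row 1: changing M[1][0] by delta changes det by delta * cofactor(1,0).
Cofactor C_10 = (-1)^(1+0) * minor(1,0) = -1
Entry delta = 2 - 0 = 2
Det delta = 2 * -1 = -2
New det = 10 + -2 = 8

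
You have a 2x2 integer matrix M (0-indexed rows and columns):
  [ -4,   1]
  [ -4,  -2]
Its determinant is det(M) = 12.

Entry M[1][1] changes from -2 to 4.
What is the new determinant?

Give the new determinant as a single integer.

Answer: -12

Derivation:
det is linear in row 1: changing M[1][1] by delta changes det by delta * cofactor(1,1).
Cofactor C_11 = (-1)^(1+1) * minor(1,1) = -4
Entry delta = 4 - -2 = 6
Det delta = 6 * -4 = -24
New det = 12 + -24 = -12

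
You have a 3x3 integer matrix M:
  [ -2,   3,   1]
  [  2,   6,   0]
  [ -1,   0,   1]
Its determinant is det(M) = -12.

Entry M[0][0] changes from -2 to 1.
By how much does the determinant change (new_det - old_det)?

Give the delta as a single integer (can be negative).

Answer: 18

Derivation:
Cofactor C_00 = 6
Entry delta = 1 - -2 = 3
Det delta = entry_delta * cofactor = 3 * 6 = 18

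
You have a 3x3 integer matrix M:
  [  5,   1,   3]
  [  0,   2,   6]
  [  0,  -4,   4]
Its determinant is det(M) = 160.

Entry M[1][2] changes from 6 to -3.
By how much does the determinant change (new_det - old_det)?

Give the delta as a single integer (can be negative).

Answer: -180

Derivation:
Cofactor C_12 = 20
Entry delta = -3 - 6 = -9
Det delta = entry_delta * cofactor = -9 * 20 = -180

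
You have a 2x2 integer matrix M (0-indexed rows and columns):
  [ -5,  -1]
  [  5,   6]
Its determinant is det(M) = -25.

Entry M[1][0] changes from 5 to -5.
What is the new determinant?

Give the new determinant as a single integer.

det is linear in row 1: changing M[1][0] by delta changes det by delta * cofactor(1,0).
Cofactor C_10 = (-1)^(1+0) * minor(1,0) = 1
Entry delta = -5 - 5 = -10
Det delta = -10 * 1 = -10
New det = -25 + -10 = -35

Answer: -35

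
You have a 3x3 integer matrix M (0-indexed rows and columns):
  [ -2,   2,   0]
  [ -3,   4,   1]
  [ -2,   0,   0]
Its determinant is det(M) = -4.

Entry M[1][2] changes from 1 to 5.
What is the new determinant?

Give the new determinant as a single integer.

Answer: -20

Derivation:
det is linear in row 1: changing M[1][2] by delta changes det by delta * cofactor(1,2).
Cofactor C_12 = (-1)^(1+2) * minor(1,2) = -4
Entry delta = 5 - 1 = 4
Det delta = 4 * -4 = -16
New det = -4 + -16 = -20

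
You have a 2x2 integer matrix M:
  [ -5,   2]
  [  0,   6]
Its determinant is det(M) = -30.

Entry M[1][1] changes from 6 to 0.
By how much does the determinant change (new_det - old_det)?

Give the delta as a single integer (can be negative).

Cofactor C_11 = -5
Entry delta = 0 - 6 = -6
Det delta = entry_delta * cofactor = -6 * -5 = 30

Answer: 30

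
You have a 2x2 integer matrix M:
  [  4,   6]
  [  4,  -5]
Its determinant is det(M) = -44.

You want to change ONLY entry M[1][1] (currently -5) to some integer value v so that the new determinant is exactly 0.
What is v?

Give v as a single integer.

det is linear in entry M[1][1]: det = old_det + (v - -5) * C_11
Cofactor C_11 = 4
Want det = 0: -44 + (v - -5) * 4 = 0
  (v - -5) = 44 / 4 = 11
  v = -5 + (11) = 6

Answer: 6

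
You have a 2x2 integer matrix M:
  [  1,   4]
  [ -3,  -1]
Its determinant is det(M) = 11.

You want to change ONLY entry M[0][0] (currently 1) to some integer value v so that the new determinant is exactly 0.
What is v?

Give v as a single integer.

Answer: 12

Derivation:
det is linear in entry M[0][0]: det = old_det + (v - 1) * C_00
Cofactor C_00 = -1
Want det = 0: 11 + (v - 1) * -1 = 0
  (v - 1) = -11 / -1 = 11
  v = 1 + (11) = 12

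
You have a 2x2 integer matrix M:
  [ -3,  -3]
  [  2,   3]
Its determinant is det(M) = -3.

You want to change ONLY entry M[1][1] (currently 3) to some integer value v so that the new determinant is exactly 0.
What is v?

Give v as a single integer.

Answer: 2

Derivation:
det is linear in entry M[1][1]: det = old_det + (v - 3) * C_11
Cofactor C_11 = -3
Want det = 0: -3 + (v - 3) * -3 = 0
  (v - 3) = 3 / -3 = -1
  v = 3 + (-1) = 2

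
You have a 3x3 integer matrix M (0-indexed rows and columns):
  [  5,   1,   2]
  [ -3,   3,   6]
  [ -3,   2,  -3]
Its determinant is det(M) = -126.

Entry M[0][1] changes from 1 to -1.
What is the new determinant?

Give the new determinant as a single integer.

det is linear in row 0: changing M[0][1] by delta changes det by delta * cofactor(0,1).
Cofactor C_01 = (-1)^(0+1) * minor(0,1) = -27
Entry delta = -1 - 1 = -2
Det delta = -2 * -27 = 54
New det = -126 + 54 = -72

Answer: -72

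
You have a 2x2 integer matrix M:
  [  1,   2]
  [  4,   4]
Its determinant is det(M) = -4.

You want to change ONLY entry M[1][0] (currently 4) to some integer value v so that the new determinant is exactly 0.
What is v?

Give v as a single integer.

det is linear in entry M[1][0]: det = old_det + (v - 4) * C_10
Cofactor C_10 = -2
Want det = 0: -4 + (v - 4) * -2 = 0
  (v - 4) = 4 / -2 = -2
  v = 4 + (-2) = 2

Answer: 2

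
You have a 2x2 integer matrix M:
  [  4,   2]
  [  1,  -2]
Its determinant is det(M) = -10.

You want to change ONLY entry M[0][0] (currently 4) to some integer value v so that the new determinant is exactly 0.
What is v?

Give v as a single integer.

det is linear in entry M[0][0]: det = old_det + (v - 4) * C_00
Cofactor C_00 = -2
Want det = 0: -10 + (v - 4) * -2 = 0
  (v - 4) = 10 / -2 = -5
  v = 4 + (-5) = -1

Answer: -1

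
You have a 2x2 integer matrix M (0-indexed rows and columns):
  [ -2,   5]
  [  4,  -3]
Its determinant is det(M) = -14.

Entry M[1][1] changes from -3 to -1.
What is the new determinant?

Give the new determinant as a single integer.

Answer: -18

Derivation:
det is linear in row 1: changing M[1][1] by delta changes det by delta * cofactor(1,1).
Cofactor C_11 = (-1)^(1+1) * minor(1,1) = -2
Entry delta = -1 - -3 = 2
Det delta = 2 * -2 = -4
New det = -14 + -4 = -18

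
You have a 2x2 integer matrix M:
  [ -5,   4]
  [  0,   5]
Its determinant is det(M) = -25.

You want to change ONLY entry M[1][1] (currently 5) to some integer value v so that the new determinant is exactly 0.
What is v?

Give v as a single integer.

det is linear in entry M[1][1]: det = old_det + (v - 5) * C_11
Cofactor C_11 = -5
Want det = 0: -25 + (v - 5) * -5 = 0
  (v - 5) = 25 / -5 = -5
  v = 5 + (-5) = 0

Answer: 0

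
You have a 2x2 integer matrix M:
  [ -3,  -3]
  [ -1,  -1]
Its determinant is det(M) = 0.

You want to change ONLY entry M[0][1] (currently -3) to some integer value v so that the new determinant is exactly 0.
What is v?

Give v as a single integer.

det is linear in entry M[0][1]: det = old_det + (v - -3) * C_01
Cofactor C_01 = 1
Want det = 0: 0 + (v - -3) * 1 = 0
  (v - -3) = 0 / 1 = 0
  v = -3 + (0) = -3

Answer: -3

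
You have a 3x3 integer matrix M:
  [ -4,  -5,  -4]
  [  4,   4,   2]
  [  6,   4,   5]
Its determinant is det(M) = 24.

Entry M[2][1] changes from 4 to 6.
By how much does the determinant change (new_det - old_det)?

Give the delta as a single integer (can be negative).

Answer: -16

Derivation:
Cofactor C_21 = -8
Entry delta = 6 - 4 = 2
Det delta = entry_delta * cofactor = 2 * -8 = -16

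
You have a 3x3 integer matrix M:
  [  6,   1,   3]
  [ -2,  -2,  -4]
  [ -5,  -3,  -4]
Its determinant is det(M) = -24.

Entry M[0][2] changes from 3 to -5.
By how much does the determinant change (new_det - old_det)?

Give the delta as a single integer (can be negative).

Cofactor C_02 = -4
Entry delta = -5 - 3 = -8
Det delta = entry_delta * cofactor = -8 * -4 = 32

Answer: 32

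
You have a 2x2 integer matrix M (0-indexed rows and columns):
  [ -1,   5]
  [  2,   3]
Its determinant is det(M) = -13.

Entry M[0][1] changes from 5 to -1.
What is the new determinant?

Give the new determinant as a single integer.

Answer: -1

Derivation:
det is linear in row 0: changing M[0][1] by delta changes det by delta * cofactor(0,1).
Cofactor C_01 = (-1)^(0+1) * minor(0,1) = -2
Entry delta = -1 - 5 = -6
Det delta = -6 * -2 = 12
New det = -13 + 12 = -1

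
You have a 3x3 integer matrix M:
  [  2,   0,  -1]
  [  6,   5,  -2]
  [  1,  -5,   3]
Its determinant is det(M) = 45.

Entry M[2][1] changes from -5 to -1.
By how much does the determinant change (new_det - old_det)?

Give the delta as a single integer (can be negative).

Cofactor C_21 = -2
Entry delta = -1 - -5 = 4
Det delta = entry_delta * cofactor = 4 * -2 = -8

Answer: -8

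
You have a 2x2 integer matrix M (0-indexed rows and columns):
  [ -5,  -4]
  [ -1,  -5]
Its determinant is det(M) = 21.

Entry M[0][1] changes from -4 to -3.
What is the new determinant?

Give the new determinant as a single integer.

Answer: 22

Derivation:
det is linear in row 0: changing M[0][1] by delta changes det by delta * cofactor(0,1).
Cofactor C_01 = (-1)^(0+1) * minor(0,1) = 1
Entry delta = -3 - -4 = 1
Det delta = 1 * 1 = 1
New det = 21 + 1 = 22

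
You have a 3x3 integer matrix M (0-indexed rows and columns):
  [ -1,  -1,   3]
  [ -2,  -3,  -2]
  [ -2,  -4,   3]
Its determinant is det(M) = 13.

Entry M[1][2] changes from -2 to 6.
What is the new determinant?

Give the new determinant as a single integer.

Answer: -3

Derivation:
det is linear in row 1: changing M[1][2] by delta changes det by delta * cofactor(1,2).
Cofactor C_12 = (-1)^(1+2) * minor(1,2) = -2
Entry delta = 6 - -2 = 8
Det delta = 8 * -2 = -16
New det = 13 + -16 = -3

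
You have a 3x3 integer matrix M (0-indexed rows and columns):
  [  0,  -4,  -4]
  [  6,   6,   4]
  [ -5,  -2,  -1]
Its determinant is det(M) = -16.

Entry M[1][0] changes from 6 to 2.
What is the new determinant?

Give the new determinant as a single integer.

det is linear in row 1: changing M[1][0] by delta changes det by delta * cofactor(1,0).
Cofactor C_10 = (-1)^(1+0) * minor(1,0) = 4
Entry delta = 2 - 6 = -4
Det delta = -4 * 4 = -16
New det = -16 + -16 = -32

Answer: -32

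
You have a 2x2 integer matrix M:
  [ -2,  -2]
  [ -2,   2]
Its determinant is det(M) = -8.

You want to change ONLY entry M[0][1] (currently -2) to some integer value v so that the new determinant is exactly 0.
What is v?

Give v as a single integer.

det is linear in entry M[0][1]: det = old_det + (v - -2) * C_01
Cofactor C_01 = 2
Want det = 0: -8 + (v - -2) * 2 = 0
  (v - -2) = 8 / 2 = 4
  v = -2 + (4) = 2

Answer: 2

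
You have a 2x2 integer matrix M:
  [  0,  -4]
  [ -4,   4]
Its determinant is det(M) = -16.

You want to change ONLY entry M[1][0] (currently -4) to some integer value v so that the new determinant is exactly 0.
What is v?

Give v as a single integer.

det is linear in entry M[1][0]: det = old_det + (v - -4) * C_10
Cofactor C_10 = 4
Want det = 0: -16 + (v - -4) * 4 = 0
  (v - -4) = 16 / 4 = 4
  v = -4 + (4) = 0

Answer: 0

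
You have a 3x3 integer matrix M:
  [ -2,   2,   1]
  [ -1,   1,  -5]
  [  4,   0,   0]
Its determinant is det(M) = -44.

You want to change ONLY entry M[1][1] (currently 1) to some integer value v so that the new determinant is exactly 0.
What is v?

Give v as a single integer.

det is linear in entry M[1][1]: det = old_det + (v - 1) * C_11
Cofactor C_11 = -4
Want det = 0: -44 + (v - 1) * -4 = 0
  (v - 1) = 44 / -4 = -11
  v = 1 + (-11) = -10

Answer: -10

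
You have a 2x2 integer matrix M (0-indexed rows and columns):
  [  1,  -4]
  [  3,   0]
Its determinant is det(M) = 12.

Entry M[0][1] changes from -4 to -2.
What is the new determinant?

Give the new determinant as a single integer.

det is linear in row 0: changing M[0][1] by delta changes det by delta * cofactor(0,1).
Cofactor C_01 = (-1)^(0+1) * minor(0,1) = -3
Entry delta = -2 - -4 = 2
Det delta = 2 * -3 = -6
New det = 12 + -6 = 6

Answer: 6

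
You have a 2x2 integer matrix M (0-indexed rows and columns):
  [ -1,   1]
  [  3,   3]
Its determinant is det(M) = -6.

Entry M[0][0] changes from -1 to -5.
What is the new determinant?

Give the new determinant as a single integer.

det is linear in row 0: changing M[0][0] by delta changes det by delta * cofactor(0,0).
Cofactor C_00 = (-1)^(0+0) * minor(0,0) = 3
Entry delta = -5 - -1 = -4
Det delta = -4 * 3 = -12
New det = -6 + -12 = -18

Answer: -18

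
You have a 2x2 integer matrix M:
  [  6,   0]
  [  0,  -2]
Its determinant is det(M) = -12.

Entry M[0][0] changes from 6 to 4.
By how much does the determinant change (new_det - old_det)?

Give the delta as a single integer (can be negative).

Answer: 4

Derivation:
Cofactor C_00 = -2
Entry delta = 4 - 6 = -2
Det delta = entry_delta * cofactor = -2 * -2 = 4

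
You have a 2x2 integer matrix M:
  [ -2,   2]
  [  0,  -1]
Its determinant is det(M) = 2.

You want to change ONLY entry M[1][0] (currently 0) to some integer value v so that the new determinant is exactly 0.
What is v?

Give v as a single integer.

Answer: 1

Derivation:
det is linear in entry M[1][0]: det = old_det + (v - 0) * C_10
Cofactor C_10 = -2
Want det = 0: 2 + (v - 0) * -2 = 0
  (v - 0) = -2 / -2 = 1
  v = 0 + (1) = 1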